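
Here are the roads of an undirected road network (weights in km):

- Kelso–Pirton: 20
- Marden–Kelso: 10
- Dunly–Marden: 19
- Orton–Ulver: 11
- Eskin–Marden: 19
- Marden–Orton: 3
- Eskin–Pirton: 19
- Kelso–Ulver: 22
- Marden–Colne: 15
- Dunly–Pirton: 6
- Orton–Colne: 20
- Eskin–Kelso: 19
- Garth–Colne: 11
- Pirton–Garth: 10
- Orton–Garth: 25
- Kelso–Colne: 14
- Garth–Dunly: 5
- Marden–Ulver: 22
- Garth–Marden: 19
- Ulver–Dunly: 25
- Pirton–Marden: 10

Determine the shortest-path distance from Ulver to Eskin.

Shortest distances from Ulver:
Ulver: 0
Orton: 11  (via Ulver)
Marden: 14  (via Orton)
Kelso: 22  (via Ulver)
Pirton: 24  (via Marden)
Dunly: 25  (via Ulver)
Colne: 29  (via Marden)
Garth: 30  (via Dunly)
Eskin: 33  (via Marden)
Shortest route: Ulver → Orton → Marden → Eskin = 33 km.

33 km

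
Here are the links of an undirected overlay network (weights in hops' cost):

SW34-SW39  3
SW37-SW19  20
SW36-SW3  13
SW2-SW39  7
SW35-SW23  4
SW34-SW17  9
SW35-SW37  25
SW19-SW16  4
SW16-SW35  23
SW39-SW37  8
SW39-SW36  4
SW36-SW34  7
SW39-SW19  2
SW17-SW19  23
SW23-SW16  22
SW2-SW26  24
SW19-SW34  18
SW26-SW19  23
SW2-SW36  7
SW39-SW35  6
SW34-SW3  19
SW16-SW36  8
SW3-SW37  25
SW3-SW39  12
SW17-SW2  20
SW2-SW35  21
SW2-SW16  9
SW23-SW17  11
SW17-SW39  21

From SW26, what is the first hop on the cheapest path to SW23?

SW19

Candidate routes:
SW26–SW2–SW36–SW39–SW35–SW23: 24+7+4+6+4 = 45
SW26–SW19–SW39–SW34–SW17–SW23: 23+2+3+9+11 = 48
SW26–SW19–SW39–SW35–SW23: 23+2+6+4 = 35
SW26–SW2–SW39–SW35–SW23: 24+7+6+4 = 41
Cheapest is SW26–SW19–SW39–SW35–SW23 at 35 hops' cost.
So from SW26 the first move is to SW19.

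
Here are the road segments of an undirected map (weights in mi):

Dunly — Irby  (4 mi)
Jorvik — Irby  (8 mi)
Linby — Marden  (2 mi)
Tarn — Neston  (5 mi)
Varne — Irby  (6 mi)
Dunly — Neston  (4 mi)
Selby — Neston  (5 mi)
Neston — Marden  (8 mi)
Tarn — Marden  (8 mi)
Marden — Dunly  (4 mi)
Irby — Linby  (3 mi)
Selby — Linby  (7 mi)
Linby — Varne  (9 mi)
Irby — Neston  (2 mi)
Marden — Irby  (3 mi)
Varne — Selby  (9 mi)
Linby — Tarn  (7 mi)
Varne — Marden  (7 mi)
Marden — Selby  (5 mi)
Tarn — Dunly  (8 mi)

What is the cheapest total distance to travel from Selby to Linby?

7 mi

Settle nodes by increasing distance from Selby:
Selby: 0
Neston: 5  (via Selby)
Marden: 5  (via Selby)
Irby: 7  (via Neston)
Linby: 7  (via Selby)
Shortest route: Selby → Linby = 7 mi.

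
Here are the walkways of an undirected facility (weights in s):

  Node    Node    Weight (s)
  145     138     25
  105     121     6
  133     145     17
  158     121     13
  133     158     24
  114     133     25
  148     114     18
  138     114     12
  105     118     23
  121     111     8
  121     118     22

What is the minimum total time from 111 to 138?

82 s

Compare a few routes:
111–121–158–133–145–138: 8+13+24+17+25 = 87
111–121–158–133–114–138: 8+13+24+25+12 = 82
Cheapest is 111–121–158–133–114–138 at 82 s.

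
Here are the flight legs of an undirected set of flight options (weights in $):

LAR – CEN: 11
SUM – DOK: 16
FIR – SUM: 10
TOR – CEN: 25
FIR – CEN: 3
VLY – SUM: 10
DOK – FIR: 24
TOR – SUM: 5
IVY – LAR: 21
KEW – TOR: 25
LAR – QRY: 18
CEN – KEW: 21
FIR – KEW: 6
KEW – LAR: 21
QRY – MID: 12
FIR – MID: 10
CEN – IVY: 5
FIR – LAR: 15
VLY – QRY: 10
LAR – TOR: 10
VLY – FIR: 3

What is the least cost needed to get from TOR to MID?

$25

Candidate routes:
TOR–SUM–VLY–FIR–MID: 5+10+3+10 = 28
TOR–SUM–FIR–MID: 5+10+10 = 25
TOR–LAR–CEN–FIR–MID: 10+11+3+10 = 34
Cheapest is TOR–SUM–FIR–MID at $25.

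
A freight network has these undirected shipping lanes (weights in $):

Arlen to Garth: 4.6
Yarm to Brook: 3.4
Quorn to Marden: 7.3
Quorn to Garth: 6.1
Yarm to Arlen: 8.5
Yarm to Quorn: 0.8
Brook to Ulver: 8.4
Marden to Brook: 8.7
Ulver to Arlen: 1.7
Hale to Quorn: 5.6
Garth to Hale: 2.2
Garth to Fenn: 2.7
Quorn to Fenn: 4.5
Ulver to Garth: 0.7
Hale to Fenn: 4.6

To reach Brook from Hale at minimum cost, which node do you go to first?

Compare a few routes:
Hale - Quorn - Yarm - Brook: 5.6+0.8+3.4 = 9.8
Hale - Garth - Quorn - Yarm - Brook: 2.2+6.1+0.8+3.4 = 12.5
Hale - Garth - Ulver - Brook: 2.2+0.7+8.4 = 11.3
Hale - Fenn - Quorn - Yarm - Brook: 4.6+4.5+0.8+3.4 = 13.3
Cheapest is Hale - Quorn - Yarm - Brook at $9.8.
So from Hale the first move is to Quorn.

Quorn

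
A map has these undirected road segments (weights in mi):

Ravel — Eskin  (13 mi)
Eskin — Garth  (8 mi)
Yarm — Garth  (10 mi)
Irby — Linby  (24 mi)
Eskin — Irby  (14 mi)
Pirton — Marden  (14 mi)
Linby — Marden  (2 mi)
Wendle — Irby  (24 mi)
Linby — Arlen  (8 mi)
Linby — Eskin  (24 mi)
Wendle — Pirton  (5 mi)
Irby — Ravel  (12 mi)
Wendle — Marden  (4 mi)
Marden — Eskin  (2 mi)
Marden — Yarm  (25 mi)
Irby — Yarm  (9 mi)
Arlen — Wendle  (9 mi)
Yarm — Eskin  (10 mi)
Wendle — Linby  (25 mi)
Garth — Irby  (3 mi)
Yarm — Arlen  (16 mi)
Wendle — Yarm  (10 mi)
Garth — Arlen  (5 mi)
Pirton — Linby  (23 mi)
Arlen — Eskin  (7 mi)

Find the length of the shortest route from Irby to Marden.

13 mi

Shortest distances from Irby:
Irby: 0
Garth: 3  (via Irby)
Arlen: 8  (via Garth)
Yarm: 9  (via Irby)
Eskin: 11  (via Garth)
Ravel: 12  (via Irby)
Marden: 13  (via Eskin)
Shortest route: Irby–Garth–Eskin–Marden = 13 mi.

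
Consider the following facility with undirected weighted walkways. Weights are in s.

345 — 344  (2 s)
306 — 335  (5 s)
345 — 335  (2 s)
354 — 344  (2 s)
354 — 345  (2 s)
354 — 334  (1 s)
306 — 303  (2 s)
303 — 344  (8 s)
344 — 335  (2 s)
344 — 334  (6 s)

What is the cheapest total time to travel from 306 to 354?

9 s

Enumerating some paths:
306–335–345–344–354: 5+2+2+2 = 11
306–335–344–345–354: 5+2+2+2 = 11
306–335–344–354: 5+2+2 = 9
Cheapest is 306–335–344–354 at 9 s.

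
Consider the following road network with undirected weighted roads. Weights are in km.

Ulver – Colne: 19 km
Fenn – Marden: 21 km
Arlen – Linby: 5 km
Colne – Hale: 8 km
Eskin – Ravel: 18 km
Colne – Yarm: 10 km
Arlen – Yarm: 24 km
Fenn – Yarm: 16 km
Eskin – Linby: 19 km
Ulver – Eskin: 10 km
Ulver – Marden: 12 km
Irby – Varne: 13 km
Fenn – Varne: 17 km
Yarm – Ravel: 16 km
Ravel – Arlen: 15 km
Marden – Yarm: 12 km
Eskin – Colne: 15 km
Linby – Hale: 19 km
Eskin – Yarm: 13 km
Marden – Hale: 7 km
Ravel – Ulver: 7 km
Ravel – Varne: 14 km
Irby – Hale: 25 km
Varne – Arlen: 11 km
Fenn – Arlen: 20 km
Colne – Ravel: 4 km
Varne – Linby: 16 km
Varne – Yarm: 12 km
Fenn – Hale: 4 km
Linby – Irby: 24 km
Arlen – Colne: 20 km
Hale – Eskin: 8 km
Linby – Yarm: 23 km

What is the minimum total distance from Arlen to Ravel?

Running Dijkstra from Arlen:
Arlen: 0
Linby: 5  (via Arlen)
Varne: 11  (via Arlen)
Ravel: 15  (via Arlen)
Shortest route: Arlen → Ravel = 15 km.

15 km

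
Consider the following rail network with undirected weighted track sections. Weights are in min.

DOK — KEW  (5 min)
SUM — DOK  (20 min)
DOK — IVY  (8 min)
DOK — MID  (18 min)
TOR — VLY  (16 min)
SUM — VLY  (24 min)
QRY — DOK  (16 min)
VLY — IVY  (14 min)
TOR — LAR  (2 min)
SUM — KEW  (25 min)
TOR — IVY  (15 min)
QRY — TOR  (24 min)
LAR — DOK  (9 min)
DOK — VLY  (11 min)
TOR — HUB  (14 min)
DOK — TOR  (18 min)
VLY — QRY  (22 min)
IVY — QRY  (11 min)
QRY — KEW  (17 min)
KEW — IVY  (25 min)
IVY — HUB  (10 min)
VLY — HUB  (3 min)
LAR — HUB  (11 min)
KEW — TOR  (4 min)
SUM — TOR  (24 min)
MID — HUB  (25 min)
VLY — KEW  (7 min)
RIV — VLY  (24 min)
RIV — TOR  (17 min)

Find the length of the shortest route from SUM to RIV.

Shortest distances from SUM:
SUM: 0
DOK: 20  (via SUM)
VLY: 24  (via SUM)
TOR: 24  (via SUM)
KEW: 25  (via SUM)
LAR: 26  (via TOR)
HUB: 27  (via VLY)
IVY: 28  (via DOK)
QRY: 36  (via DOK)
MID: 38  (via DOK)
RIV: 41  (via TOR)
Shortest route: SUM–TOR–RIV = 41 min.

41 min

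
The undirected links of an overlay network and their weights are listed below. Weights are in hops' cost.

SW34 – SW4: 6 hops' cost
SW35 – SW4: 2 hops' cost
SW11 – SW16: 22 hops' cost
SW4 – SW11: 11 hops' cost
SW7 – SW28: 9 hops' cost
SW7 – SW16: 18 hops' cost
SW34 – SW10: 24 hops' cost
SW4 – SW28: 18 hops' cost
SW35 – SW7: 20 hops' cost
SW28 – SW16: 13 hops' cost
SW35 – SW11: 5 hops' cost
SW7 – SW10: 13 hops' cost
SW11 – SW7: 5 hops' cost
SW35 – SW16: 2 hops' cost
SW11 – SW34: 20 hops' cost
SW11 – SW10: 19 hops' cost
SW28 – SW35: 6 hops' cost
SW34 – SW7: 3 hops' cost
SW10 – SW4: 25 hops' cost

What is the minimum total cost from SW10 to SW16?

Compare a few routes:
SW10 - SW7 - SW11 - SW35 - SW16: 13+5+5+2 = 25
SW10 - SW11 - SW35 - SW16: 19+5+2 = 26
Cheapest is SW10 - SW7 - SW11 - SW35 - SW16 at 25 hops' cost.

25 hops' cost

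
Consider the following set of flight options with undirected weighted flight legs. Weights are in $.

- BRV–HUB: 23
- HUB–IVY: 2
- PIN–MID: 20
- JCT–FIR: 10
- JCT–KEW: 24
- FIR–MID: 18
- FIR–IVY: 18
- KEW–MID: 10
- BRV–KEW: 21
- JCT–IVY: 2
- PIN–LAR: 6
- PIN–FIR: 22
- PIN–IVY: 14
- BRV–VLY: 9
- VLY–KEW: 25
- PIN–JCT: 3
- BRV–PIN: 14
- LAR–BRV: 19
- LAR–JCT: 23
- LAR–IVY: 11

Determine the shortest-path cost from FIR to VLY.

$36

Running Dijkstra from FIR:
FIR: 0
JCT: 10  (via FIR)
IVY: 12  (via JCT)
PIN: 13  (via JCT)
HUB: 14  (via IVY)
MID: 18  (via FIR)
LAR: 19  (via PIN)
BRV: 27  (via PIN)
KEW: 28  (via MID)
VLY: 36  (via BRV)
Shortest route: FIR → JCT → PIN → BRV → VLY = $36.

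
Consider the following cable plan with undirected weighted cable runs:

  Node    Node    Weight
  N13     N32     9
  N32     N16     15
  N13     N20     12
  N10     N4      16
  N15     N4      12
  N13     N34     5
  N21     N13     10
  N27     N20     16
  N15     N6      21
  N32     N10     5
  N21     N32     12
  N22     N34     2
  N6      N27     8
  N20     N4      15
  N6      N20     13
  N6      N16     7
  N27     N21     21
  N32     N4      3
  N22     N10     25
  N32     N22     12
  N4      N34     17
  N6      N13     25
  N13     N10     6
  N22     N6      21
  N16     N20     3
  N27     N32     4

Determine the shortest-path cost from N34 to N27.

18

Shortest distances from N34:
N34: 0
N22: 2  (via N34)
N13: 5  (via N34)
N10: 11  (via N13)
N32: 14  (via N22)
N21: 15  (via N13)
N4: 17  (via N34)
N20: 17  (via N13)
N27: 18  (via N32)
Shortest route: N34–N22–N32–N27 = 18.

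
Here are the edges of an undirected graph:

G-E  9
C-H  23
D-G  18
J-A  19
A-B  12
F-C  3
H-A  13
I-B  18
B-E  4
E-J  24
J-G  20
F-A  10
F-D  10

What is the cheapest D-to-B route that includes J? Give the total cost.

66

Best D to J: D–G–J costing 38
Shortest J→B: J–E–B = 28
Total via J: 38 + 28 = 66.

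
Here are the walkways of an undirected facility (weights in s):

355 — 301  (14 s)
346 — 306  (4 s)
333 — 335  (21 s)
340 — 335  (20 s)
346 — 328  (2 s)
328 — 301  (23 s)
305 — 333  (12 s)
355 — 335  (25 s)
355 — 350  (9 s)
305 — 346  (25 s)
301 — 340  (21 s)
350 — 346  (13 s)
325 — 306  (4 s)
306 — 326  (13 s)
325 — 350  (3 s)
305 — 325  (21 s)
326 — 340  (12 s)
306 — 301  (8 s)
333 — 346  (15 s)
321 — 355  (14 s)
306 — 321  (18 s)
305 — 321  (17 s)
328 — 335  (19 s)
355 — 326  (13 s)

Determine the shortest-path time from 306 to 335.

Running Dijkstra from 306:
306: 0
346: 4  (via 306)
325: 4  (via 306)
328: 6  (via 346)
350: 7  (via 325)
301: 8  (via 306)
326: 13  (via 306)
355: 16  (via 350)
321: 18  (via 306)
333: 19  (via 346)
340: 25  (via 326)
335: 25  (via 328)
Shortest route: 306–346–328–335 = 25 s.

25 s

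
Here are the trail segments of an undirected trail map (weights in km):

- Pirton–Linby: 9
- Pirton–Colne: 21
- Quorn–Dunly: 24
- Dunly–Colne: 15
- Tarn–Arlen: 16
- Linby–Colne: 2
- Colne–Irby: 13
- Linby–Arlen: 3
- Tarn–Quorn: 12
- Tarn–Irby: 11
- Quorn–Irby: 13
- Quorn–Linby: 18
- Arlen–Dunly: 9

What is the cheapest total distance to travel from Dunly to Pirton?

21 km

Running Dijkstra from Dunly:
Dunly: 0
Arlen: 9  (via Dunly)
Linby: 12  (via Arlen)
Colne: 14  (via Linby)
Pirton: 21  (via Linby)
Shortest route: Dunly → Arlen → Linby → Pirton = 21 km.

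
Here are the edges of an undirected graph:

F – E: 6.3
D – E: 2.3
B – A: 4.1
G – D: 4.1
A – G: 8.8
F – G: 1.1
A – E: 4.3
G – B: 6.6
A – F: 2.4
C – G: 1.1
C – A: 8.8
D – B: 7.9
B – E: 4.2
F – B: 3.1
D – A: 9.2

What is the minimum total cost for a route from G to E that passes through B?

8.4

Shortest G→B: G–F–B = 4.2
Shortest B→E: B–E = 4.2
Total via B: 4.2 + 4.2 = 8.4.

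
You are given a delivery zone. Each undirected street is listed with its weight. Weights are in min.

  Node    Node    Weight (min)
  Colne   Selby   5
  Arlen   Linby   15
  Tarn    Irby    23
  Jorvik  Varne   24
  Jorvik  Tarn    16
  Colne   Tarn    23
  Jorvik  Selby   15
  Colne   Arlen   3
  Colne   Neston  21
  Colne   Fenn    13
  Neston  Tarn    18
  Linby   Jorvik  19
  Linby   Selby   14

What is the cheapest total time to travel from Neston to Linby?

Compare a few routes:
Neston–Colne–Arlen–Linby: 21+3+15 = 39
Neston–Tarn–Jorvik–Linby: 18+16+19 = 53
Neston–Colne–Selby–Linby: 21+5+14 = 40
Cheapest is Neston–Colne–Arlen–Linby at 39 min.

39 min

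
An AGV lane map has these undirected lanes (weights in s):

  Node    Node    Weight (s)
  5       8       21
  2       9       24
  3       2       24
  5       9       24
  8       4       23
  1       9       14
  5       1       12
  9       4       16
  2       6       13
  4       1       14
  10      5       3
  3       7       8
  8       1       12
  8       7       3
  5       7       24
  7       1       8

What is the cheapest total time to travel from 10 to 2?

51 s

Enumerating some paths:
10–5–1–9–2: 3+12+14+24 = 53
10–5–9–2: 3+24+24 = 51
10–5–1–7–3–2: 3+12+8+8+24 = 55
10–5–8–7–3–2: 3+21+3+8+24 = 59
Cheapest is 10–5–9–2 at 51 s.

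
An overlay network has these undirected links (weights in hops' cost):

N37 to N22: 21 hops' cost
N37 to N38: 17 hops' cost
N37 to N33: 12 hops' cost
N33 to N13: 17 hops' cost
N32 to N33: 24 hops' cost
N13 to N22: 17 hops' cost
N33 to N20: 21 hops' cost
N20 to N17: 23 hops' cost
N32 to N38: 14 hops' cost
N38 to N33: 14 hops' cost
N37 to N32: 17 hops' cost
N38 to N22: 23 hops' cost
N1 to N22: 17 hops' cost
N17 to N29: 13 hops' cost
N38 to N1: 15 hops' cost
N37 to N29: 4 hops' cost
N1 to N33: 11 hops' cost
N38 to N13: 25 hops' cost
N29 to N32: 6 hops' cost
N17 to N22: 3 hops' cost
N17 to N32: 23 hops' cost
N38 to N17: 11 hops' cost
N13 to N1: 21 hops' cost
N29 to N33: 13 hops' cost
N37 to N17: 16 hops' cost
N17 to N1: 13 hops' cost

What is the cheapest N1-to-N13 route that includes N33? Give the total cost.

28 hops' cost

Shortest N1→N33: N1 → N33 = 11
Shortest N33→N13: N33 → N13 = 17
Total via N33: 11 + 17 = 28 hops' cost.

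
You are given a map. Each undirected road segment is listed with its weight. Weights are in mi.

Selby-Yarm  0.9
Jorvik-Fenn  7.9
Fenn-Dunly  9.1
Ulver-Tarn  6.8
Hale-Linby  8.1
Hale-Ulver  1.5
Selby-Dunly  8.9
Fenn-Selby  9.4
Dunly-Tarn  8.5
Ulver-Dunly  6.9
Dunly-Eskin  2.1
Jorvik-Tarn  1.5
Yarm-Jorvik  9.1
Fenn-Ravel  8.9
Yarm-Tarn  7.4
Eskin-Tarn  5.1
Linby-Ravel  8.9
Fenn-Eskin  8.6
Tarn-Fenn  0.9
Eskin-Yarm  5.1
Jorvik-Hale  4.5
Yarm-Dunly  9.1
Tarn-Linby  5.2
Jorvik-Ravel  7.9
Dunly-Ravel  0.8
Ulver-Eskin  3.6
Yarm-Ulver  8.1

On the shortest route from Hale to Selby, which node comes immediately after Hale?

Candidate routes:
Hale–Ulver–Yarm–Selby: 1.5+8.1+0.9 = 10.5
Hale–Jorvik–Tarn–Yarm–Selby: 4.5+1.5+7.4+0.9 = 14.3
Hale–Ulver–Eskin–Yarm–Selby: 1.5+3.6+5.1+0.9 = 11.1
The minimum is 10.5 mi via Hale–Ulver–Yarm–Selby.
So from Hale the first move is to Ulver.

Ulver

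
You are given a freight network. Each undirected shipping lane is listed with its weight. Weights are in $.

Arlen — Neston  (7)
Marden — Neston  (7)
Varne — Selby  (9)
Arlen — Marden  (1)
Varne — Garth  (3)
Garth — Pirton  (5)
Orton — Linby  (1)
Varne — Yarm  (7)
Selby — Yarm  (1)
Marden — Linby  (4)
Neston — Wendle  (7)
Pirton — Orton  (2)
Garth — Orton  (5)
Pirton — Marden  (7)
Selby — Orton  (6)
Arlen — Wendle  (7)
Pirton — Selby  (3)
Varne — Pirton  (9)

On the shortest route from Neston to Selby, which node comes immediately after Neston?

Enumerating some paths:
Neston → Arlen → Marden → Pirton → Selby: 7+1+7+3 = 18
Neston → Marden → Pirton → Selby: 7+7+3 = 17
Neston → Arlen → Marden → Linby → Orton → Pirton → Selby: 7+1+4+1+2+3 = 18
The minimum is $17 via Neston → Marden → Pirton → Selby.
So from Neston the first move is to Marden.

Marden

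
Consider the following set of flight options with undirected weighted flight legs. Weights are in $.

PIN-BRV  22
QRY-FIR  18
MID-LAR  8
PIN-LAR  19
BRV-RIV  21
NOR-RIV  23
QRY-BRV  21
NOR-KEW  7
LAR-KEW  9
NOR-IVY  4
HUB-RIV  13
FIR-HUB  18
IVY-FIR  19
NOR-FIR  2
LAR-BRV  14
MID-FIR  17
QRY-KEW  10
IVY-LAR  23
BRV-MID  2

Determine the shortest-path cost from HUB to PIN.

Enumerating some paths:
HUB → RIV → BRV → PIN: 13+21+22 = 56
HUB → FIR → NOR → KEW → LAR → PIN: 18+2+7+9+19 = 55
The minimum is $55 via HUB → FIR → NOR → KEW → LAR → PIN.

$55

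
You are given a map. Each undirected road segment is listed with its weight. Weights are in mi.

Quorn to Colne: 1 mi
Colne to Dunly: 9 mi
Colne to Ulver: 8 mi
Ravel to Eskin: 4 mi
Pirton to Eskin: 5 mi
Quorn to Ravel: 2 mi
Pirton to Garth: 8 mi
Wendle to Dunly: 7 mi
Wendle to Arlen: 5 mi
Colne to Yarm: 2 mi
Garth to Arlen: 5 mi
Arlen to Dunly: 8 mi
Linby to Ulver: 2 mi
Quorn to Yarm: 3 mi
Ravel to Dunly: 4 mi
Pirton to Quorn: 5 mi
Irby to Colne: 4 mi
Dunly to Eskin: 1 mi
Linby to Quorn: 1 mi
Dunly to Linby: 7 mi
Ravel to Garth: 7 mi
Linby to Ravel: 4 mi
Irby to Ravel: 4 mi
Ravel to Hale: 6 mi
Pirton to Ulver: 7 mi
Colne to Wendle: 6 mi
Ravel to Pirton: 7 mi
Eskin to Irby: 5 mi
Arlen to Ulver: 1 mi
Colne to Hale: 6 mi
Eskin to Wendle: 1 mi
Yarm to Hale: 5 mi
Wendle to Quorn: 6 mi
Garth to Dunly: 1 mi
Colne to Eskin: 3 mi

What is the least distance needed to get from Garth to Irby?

Running Dijkstra from Garth:
Garth: 0
Dunly: 1  (via Garth)
Eskin: 2  (via Dunly)
Wendle: 3  (via Eskin)
Ravel: 5  (via Dunly)
Colne: 5  (via Eskin)
Arlen: 5  (via Garth)
Quorn: 6  (via Colne)
Ulver: 6  (via Arlen)
Yarm: 7  (via Colne)
Irby: 7  (via Eskin)
Shortest route: Garth → Dunly → Eskin → Irby = 7 mi.

7 mi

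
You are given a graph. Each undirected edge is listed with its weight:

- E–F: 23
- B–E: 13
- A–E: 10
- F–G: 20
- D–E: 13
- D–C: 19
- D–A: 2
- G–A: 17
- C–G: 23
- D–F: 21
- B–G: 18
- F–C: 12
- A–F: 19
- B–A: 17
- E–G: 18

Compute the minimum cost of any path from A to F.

Candidate routes:
A–F: 19 = 19
A–E–F: 10+23 = 33
A–D–C–F: 2+19+12 = 33
A–D–F: 2+21 = 23
The minimum is 19 via A–F.

19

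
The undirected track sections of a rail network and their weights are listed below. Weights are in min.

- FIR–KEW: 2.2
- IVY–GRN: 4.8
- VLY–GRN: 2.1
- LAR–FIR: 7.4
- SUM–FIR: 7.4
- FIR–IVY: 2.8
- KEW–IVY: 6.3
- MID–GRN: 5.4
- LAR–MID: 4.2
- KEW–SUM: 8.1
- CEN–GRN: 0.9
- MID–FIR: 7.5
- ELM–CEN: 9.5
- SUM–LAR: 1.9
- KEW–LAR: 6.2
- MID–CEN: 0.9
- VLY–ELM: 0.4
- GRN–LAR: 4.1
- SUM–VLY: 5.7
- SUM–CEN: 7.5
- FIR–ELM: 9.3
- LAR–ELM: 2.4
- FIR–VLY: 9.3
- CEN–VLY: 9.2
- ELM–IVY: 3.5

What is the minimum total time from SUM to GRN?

Enumerating some paths:
SUM → LAR → GRN: 1.9+4.1 = 6
SUM → VLY → GRN: 5.7+2.1 = 7.8
SUM → LAR → MID → CEN → GRN: 1.9+4.2+0.9+0.9 = 7.9
SUM → LAR → ELM → VLY → GRN: 1.9+2.4+0.4+2.1 = 6.8
Cheapest is SUM → LAR → GRN at 6 min.

6 min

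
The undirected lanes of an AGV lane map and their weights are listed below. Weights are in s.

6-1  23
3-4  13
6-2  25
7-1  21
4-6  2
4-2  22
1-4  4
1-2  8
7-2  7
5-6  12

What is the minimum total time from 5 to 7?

Enumerating some paths:
5 - 6 - 4 - 1 - 7: 12+2+4+21 = 39
5 - 6 - 4 - 1 - 2 - 7: 12+2+4+8+7 = 33
5 - 6 - 4 - 2 - 7: 12+2+22+7 = 43
5 - 6 - 2 - 7: 12+25+7 = 44
Cheapest is 5 - 6 - 4 - 1 - 2 - 7 at 33 s.

33 s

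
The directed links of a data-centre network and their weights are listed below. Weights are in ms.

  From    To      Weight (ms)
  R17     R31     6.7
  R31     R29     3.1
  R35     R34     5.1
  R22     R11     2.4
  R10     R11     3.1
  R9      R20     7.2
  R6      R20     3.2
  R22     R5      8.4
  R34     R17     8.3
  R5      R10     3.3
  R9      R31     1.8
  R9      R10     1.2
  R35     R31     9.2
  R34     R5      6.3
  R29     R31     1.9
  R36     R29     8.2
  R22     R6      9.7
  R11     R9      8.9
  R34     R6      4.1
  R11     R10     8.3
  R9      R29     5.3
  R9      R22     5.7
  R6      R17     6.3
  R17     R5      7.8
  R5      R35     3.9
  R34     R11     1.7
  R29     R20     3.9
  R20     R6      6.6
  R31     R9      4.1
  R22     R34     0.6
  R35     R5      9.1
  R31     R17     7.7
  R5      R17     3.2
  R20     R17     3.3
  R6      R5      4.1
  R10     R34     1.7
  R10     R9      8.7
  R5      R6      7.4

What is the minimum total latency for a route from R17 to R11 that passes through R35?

18.5 ms

Shortest R17→R35: R17 → R5 → R35 = 11.7
Shortest R35→R11: R35 → R34 → R11 = 6.8
Total via R35: 11.7 + 6.8 = 18.5 ms.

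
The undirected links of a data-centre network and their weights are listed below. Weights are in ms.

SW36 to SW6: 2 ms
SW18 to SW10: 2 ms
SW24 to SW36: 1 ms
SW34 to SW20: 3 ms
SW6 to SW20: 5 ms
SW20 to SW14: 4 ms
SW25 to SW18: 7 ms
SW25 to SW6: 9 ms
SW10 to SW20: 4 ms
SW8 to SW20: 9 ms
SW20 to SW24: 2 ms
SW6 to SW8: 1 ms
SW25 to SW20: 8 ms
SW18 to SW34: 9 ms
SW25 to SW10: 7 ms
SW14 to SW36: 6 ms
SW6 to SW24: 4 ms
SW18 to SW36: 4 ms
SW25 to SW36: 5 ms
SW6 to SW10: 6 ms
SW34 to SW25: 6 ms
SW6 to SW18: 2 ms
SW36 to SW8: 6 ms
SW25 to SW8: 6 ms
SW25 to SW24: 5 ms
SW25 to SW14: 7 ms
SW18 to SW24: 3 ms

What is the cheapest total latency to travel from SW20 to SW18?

Shortest distances from SW20:
SW20: 0
SW24: 2  (via SW20)
SW34: 3  (via SW20)
SW36: 3  (via SW24)
SW14: 4  (via SW20)
SW10: 4  (via SW20)
SW18: 5  (via SW24)
Shortest route: SW20–SW24–SW18 = 5 ms.

5 ms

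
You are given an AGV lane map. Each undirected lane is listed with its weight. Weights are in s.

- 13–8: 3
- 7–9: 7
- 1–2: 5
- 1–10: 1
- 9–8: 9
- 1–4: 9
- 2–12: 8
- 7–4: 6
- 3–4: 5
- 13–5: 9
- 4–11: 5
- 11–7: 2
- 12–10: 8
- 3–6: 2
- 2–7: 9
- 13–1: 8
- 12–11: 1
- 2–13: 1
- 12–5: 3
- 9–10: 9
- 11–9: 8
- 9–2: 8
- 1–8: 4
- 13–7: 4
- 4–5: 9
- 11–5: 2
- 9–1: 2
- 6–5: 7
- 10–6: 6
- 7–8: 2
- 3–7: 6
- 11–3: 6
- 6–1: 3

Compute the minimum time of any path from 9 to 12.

9 s

Shortest distances from 9:
9: 0
1: 2  (via 9)
10: 3  (via 1)
6: 5  (via 1)
8: 6  (via 1)
2: 7  (via 1)
3: 7  (via 6)
7: 7  (via 9)
11: 8  (via 9)
13: 8  (via 2)
12: 9  (via 11)
Shortest route: 9 → 11 → 12 = 9 s.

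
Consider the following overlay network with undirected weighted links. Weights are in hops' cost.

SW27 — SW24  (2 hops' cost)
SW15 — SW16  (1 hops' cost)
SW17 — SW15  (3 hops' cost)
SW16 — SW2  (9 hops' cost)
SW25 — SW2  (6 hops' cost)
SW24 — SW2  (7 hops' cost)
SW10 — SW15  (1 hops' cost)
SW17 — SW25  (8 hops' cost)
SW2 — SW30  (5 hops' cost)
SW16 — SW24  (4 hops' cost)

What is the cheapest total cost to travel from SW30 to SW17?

18 hops' cost

Candidate routes:
SW30–SW2–SW25–SW17: 5+6+8 = 19
SW30–SW2–SW16–SW15–SW17: 5+9+1+3 = 18
The minimum is 18 hops' cost via SW30–SW2–SW16–SW15–SW17.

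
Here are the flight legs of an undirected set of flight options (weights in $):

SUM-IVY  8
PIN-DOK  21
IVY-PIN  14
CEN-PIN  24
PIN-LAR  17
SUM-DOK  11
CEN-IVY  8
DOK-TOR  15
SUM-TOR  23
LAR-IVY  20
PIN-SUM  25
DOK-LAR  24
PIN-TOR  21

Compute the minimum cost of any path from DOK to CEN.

Shortest distances from DOK:
DOK: 0
SUM: 11  (via DOK)
TOR: 15  (via DOK)
IVY: 19  (via SUM)
PIN: 21  (via DOK)
LAR: 24  (via DOK)
CEN: 27  (via IVY)
Shortest route: DOK–SUM–IVY–CEN = $27.

$27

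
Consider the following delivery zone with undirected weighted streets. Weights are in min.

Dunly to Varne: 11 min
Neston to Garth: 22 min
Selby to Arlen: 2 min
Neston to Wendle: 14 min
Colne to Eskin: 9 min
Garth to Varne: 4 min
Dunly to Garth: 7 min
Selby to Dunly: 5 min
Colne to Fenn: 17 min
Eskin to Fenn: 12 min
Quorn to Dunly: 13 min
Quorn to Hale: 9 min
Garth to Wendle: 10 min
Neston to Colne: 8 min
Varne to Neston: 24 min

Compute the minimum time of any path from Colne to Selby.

42 min

Shortest distances from Colne:
Colne: 0
Neston: 8  (via Colne)
Eskin: 9  (via Colne)
Fenn: 17  (via Colne)
Wendle: 22  (via Neston)
Garth: 30  (via Neston)
Varne: 32  (via Neston)
Dunly: 37  (via Garth)
Selby: 42  (via Dunly)
Shortest route: Colne–Neston–Garth–Dunly–Selby = 42 min.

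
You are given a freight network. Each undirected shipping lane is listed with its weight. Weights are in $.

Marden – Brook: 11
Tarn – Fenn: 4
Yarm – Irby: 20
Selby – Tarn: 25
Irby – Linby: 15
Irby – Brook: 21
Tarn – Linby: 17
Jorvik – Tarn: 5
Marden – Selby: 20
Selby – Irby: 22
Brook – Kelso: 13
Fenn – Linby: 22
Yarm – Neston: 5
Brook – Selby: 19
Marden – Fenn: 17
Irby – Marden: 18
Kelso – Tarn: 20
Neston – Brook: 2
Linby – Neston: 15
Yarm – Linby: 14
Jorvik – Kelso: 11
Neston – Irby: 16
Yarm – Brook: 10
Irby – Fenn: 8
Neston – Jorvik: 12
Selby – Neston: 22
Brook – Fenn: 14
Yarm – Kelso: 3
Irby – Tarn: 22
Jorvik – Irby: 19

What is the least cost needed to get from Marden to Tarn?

$21

Candidate routes:
Marden - Brook - Neston - Jorvik - Tarn: 11+2+12+5 = 30
Marden - Brook - Fenn - Tarn: 11+14+4 = 29
Marden - Fenn - Tarn: 17+4 = 21
Cheapest is Marden - Fenn - Tarn at $21.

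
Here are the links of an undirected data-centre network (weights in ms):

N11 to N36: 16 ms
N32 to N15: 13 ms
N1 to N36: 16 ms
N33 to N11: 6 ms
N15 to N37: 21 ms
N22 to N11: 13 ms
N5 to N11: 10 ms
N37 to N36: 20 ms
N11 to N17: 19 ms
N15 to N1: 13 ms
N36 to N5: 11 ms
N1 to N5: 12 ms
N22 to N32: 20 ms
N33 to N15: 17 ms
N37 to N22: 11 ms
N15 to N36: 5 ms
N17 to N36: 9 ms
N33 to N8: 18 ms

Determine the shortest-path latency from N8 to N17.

43 ms

Candidate routes:
N8 - N33 - N11 - N17: 18+6+19 = 43
N8 - N33 - N11 - N36 - N17: 18+6+16+9 = 49
N8 - N33 - N11 - N5 - N36 - N17: 18+6+10+11+9 = 54
N8 - N33 - N15 - N36 - N17: 18+17+5+9 = 49
Cheapest is N8 - N33 - N11 - N17 at 43 ms.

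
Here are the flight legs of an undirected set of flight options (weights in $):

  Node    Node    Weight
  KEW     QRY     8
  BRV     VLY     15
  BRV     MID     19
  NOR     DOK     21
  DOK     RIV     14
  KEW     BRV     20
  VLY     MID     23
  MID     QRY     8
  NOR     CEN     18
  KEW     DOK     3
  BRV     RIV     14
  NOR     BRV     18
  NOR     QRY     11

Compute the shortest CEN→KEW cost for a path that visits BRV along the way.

$56

Best CEN to BRV: CEN–NOR–BRV costing 36
Shortest BRV→KEW: BRV–KEW = 20
Total via BRV: 36 + 20 = $56.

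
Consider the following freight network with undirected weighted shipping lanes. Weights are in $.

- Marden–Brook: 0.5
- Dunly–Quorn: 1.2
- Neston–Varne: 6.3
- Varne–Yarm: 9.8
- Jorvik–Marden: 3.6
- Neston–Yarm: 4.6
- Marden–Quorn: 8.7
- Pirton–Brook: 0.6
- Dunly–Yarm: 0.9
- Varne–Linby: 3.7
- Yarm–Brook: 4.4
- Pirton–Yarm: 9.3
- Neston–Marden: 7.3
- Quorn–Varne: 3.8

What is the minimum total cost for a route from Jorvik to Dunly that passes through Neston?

Shortest Jorvik→Neston: Jorvik → Marden → Neston = 10.9
Shortest Neston→Dunly: Neston → Yarm → Dunly = 5.5
Total via Neston: 10.9 + 5.5 = $16.4.

$16.4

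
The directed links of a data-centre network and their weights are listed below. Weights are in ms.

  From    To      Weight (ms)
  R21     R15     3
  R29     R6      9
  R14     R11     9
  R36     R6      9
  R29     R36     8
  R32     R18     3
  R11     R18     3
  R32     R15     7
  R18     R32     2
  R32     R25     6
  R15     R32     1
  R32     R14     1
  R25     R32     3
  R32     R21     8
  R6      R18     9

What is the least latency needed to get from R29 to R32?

20 ms

Compare a few routes:
R29 - R36 - R6 - R18 - R32: 8+9+9+2 = 28
R29 - R6 - R18 - R32: 9+9+2 = 20
The minimum is 20 ms via R29 - R6 - R18 - R32.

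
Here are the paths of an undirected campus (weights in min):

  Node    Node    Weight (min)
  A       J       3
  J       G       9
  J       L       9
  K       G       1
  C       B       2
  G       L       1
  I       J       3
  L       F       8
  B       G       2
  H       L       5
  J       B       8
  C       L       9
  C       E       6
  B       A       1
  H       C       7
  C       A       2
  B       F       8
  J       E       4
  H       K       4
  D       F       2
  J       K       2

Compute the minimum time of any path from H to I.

9 min

Enumerating some paths:
H–L–G–K–J–I: 5+1+1+2+3 = 12
H–K–J–I: 4+2+3 = 9
The minimum is 9 min via H–K–J–I.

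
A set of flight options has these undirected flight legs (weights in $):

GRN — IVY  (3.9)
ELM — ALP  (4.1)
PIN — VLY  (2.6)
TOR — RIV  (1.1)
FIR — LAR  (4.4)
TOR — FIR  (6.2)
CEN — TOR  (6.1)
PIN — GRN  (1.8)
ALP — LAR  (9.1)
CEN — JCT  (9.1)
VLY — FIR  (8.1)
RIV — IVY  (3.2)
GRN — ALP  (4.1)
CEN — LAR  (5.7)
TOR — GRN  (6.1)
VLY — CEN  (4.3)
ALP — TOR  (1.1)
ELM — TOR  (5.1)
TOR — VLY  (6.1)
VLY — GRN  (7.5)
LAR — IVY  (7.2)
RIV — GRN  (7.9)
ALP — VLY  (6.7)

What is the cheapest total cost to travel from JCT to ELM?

$20.3

Shortest distances from JCT:
JCT: 0
CEN: 9.1  (via JCT)
VLY: 13.4  (via CEN)
LAR: 14.8  (via CEN)
TOR: 15.2  (via CEN)
PIN: 16  (via VLY)
RIV: 16.3  (via TOR)
ALP: 16.3  (via TOR)
GRN: 17.8  (via PIN)
FIR: 19.2  (via LAR)
IVY: 19.5  (via RIV)
ELM: 20.3  (via TOR)
Shortest route: JCT → CEN → TOR → ELM = $20.3.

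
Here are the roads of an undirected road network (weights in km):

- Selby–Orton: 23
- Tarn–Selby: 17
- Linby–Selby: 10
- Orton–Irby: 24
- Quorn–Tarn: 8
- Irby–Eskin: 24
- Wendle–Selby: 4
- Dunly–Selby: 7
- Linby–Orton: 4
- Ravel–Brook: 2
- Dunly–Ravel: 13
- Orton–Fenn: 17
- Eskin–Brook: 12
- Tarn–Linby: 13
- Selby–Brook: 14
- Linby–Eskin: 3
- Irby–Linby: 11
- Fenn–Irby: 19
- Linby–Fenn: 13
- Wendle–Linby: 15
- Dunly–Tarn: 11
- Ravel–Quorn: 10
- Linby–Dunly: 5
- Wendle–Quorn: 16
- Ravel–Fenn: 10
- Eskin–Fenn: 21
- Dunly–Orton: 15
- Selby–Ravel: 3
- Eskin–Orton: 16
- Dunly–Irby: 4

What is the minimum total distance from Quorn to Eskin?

24 km

Settle nodes by increasing distance from Quorn:
Quorn: 0
Tarn: 8  (via Quorn)
Ravel: 10  (via Quorn)
Brook: 12  (via Ravel)
Selby: 13  (via Ravel)
Wendle: 16  (via Quorn)
Dunly: 19  (via Tarn)
Fenn: 20  (via Ravel)
Linby: 21  (via Tarn)
Irby: 23  (via Dunly)
Eskin: 24  (via Brook)
Shortest route: Quorn → Ravel → Brook → Eskin = 24 km.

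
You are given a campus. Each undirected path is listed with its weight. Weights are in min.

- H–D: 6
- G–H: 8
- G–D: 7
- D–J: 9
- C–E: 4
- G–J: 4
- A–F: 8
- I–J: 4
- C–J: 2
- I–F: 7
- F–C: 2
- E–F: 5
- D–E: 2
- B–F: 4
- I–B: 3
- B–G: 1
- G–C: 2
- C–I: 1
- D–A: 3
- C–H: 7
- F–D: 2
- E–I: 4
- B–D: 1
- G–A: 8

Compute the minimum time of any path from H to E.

8 min

Enumerating some paths:
H–G–B–D–E: 8+1+1+2 = 12
H–D–E: 6+2 = 8
H–C–I–E: 7+1+4 = 12
H–C–E: 7+4 = 11
The minimum is 8 min via H–D–E.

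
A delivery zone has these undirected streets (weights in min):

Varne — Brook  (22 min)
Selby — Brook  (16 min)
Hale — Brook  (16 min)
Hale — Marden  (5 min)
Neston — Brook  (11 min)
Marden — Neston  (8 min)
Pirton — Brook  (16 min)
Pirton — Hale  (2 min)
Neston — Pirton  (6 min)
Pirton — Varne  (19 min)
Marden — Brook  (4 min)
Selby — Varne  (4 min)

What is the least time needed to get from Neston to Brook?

Settle nodes by increasing distance from Neston:
Neston: 0
Pirton: 6  (via Neston)
Hale: 8  (via Pirton)
Marden: 8  (via Neston)
Brook: 11  (via Neston)
Shortest route: Neston → Brook = 11 min.

11 min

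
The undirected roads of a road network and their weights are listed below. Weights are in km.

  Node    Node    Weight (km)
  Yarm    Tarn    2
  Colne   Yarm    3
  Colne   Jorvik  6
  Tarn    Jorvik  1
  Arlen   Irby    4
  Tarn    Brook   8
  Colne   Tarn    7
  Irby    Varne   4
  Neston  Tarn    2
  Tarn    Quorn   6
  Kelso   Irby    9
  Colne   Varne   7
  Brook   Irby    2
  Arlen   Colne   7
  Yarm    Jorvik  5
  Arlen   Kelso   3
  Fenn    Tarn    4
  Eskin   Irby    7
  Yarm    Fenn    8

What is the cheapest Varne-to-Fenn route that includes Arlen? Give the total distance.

Shortest Varne→Arlen: Varne–Irby–Arlen = 8
Best Arlen to Fenn: Arlen–Colne–Yarm–Tarn–Fenn costing 16
Total via Arlen: 8 + 16 = 24 km.

24 km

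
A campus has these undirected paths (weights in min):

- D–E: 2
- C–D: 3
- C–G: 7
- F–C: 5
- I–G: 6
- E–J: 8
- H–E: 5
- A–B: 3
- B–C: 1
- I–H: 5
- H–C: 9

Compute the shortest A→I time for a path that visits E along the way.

Shortest A→E: A → B → C → D → E = 9
Best E to I: E → H → I costing 10
Total via E: 9 + 10 = 19 min.

19 min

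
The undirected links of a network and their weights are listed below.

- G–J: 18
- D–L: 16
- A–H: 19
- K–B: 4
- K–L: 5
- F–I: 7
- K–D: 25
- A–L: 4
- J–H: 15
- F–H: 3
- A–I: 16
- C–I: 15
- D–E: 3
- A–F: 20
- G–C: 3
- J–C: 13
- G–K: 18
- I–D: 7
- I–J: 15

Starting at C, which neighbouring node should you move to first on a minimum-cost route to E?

I

Candidate routes:
C–G–K–L–D–E: 3+18+5+16+3 = 45
C–I–D–E: 15+7+3 = 25
C–J–I–D–E: 13+15+7+3 = 38
Cheapest is C–I–D–E at 25.
So from C the first move is to I.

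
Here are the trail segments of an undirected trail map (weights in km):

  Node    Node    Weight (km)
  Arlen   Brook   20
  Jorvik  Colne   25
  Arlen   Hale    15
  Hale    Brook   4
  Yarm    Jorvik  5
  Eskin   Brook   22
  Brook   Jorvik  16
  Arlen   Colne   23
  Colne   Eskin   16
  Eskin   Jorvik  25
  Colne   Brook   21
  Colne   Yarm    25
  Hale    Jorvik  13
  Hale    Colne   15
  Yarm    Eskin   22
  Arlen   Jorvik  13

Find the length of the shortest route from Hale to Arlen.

Compare a few routes:
Hale - Brook - Arlen: 4+20 = 24
Hale - Arlen: 15 = 15
The minimum is 15 km via Hale - Arlen.

15 km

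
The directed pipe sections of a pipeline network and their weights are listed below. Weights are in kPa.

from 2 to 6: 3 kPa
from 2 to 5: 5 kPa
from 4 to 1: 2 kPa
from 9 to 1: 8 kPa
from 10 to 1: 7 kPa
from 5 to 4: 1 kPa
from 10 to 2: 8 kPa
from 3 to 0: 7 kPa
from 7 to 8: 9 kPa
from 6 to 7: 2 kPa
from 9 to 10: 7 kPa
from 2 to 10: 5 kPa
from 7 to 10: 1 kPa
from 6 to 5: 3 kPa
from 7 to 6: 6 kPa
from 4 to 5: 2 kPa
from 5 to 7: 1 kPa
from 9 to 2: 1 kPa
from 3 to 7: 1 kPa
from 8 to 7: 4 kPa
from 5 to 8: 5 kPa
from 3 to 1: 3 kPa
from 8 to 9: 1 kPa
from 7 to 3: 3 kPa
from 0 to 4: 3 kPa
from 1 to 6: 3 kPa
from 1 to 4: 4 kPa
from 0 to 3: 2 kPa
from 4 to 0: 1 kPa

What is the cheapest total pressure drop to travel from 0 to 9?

11 kPa

Settle nodes by increasing distance from 0:
0: 0
3: 2  (via 0)
4: 3  (via 0)
7: 3  (via 3)
10: 4  (via 7)
1: 5  (via 3)
5: 5  (via 4)
6: 8  (via 1)
8: 10  (via 5)
9: 11  (via 8)
Shortest route: 0 → 4 → 5 → 8 → 9 = 11 kPa.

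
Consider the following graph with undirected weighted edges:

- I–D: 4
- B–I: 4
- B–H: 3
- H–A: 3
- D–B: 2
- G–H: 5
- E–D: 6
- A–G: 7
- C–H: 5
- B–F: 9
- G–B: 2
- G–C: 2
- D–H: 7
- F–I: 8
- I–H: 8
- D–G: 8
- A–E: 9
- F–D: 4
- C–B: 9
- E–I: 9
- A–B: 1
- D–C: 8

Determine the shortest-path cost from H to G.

5

Settle nodes by increasing distance from H:
H: 0
A: 3  (via H)
B: 3  (via H)
C: 5  (via H)
D: 5  (via B)
G: 5  (via H)
Shortest route: H–G = 5.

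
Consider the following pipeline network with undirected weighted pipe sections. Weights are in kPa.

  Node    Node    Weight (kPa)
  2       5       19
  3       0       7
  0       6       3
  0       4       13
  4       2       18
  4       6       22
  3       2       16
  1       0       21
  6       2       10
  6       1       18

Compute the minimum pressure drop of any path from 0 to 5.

Settle nodes by increasing distance from 0:
0: 0
6: 3  (via 0)
3: 7  (via 0)
2: 13  (via 6)
4: 13  (via 0)
1: 21  (via 0)
5: 32  (via 2)
Shortest route: 0–6–2–5 = 32 kPa.

32 kPa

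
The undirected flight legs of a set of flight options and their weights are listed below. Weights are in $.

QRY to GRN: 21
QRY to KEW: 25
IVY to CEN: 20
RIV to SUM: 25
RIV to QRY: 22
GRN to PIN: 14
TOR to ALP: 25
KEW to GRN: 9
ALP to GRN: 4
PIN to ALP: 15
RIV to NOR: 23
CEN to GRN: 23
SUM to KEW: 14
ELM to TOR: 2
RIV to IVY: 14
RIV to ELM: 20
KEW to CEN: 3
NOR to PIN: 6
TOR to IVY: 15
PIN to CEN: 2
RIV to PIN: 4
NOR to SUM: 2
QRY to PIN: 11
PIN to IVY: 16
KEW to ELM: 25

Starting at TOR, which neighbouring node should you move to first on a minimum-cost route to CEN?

Enumerating some paths:
TOR - ELM - KEW - CEN: 2+25+3 = 30
TOR - ELM - RIV - PIN - CEN: 2+20+4+2 = 28
The minimum is $28 via TOR - ELM - RIV - PIN - CEN.
So from TOR the first move is to ELM.

ELM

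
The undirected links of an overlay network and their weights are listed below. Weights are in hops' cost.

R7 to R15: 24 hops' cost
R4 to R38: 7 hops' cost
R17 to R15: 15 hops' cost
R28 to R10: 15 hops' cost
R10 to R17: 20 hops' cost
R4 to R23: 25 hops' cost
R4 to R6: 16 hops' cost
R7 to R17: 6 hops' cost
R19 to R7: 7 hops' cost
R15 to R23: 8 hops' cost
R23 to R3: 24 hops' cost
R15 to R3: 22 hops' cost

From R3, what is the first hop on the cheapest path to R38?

R23

Compare a few routes:
R3 - R15 - R23 - R4 - R38: 22+8+25+7 = 62
R3 - R23 - R4 - R38: 24+25+7 = 56
The minimum is 56 hops' cost via R3 - R23 - R4 - R38.
So from R3 the first move is to R23.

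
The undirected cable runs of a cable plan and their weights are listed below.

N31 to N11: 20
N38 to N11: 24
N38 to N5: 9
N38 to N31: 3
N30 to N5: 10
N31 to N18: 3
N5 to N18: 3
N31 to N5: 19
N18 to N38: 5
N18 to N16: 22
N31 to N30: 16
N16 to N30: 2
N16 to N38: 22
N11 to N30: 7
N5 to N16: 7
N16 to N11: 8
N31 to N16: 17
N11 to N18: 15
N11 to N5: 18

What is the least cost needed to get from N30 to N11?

7

Enumerating some paths:
N30 - N16 - N11: 2+8 = 10
N30 - N11: 7 = 7
The minimum is 7 via N30 - N11.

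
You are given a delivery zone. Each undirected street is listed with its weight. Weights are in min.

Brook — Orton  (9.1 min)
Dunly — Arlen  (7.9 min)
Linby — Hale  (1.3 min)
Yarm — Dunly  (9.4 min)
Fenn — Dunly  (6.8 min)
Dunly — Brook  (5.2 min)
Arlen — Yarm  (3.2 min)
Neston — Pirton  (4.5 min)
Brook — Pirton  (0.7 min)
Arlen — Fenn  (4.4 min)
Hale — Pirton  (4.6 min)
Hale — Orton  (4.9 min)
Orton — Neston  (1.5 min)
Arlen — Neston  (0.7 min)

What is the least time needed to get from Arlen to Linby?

8.4 min

Candidate routes:
Arlen–Neston–Orton–Hale–Linby: 0.7+1.5+4.9+1.3 = 8.4
Arlen–Neston–Pirton–Hale–Linby: 0.7+4.5+4.6+1.3 = 11.1
The minimum is 8.4 min via Arlen–Neston–Orton–Hale–Linby.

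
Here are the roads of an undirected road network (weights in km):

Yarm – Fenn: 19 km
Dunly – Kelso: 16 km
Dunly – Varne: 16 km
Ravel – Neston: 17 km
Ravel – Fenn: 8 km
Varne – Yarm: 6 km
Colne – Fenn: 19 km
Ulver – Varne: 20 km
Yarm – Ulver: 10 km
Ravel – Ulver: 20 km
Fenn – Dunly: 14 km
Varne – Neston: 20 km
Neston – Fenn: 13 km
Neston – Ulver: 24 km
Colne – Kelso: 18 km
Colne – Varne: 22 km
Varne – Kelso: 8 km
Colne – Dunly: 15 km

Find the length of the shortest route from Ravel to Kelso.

Running Dijkstra from Ravel:
Ravel: 0
Fenn: 8  (via Ravel)
Neston: 17  (via Ravel)
Ulver: 20  (via Ravel)
Dunly: 22  (via Fenn)
Yarm: 27  (via Fenn)
Colne: 27  (via Fenn)
Varne: 33  (via Yarm)
Kelso: 38  (via Dunly)
Shortest route: Ravel → Fenn → Dunly → Kelso = 38 km.

38 km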